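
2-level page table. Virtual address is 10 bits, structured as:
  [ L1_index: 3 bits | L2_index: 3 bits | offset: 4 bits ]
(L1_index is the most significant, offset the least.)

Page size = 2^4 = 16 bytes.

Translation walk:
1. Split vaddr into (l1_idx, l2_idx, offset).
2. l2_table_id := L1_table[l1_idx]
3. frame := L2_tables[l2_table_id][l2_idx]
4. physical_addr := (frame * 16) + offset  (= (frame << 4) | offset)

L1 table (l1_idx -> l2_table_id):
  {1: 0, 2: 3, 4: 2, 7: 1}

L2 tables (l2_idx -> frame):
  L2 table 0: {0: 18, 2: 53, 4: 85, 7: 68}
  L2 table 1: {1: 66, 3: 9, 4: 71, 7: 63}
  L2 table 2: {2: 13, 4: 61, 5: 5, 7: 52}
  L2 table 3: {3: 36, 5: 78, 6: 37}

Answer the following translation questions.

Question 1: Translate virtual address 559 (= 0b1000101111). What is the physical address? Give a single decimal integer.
Answer: 223

Derivation:
vaddr = 559 = 0b1000101111
Split: l1_idx=4, l2_idx=2, offset=15
L1[4] = 2
L2[2][2] = 13
paddr = 13 * 16 + 15 = 223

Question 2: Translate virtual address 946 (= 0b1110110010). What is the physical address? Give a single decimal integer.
Answer: 146

Derivation:
vaddr = 946 = 0b1110110010
Split: l1_idx=7, l2_idx=3, offset=2
L1[7] = 1
L2[1][3] = 9
paddr = 9 * 16 + 2 = 146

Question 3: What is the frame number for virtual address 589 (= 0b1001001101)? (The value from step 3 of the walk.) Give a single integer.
Answer: 61

Derivation:
vaddr = 589: l1_idx=4, l2_idx=4
L1[4] = 2; L2[2][4] = 61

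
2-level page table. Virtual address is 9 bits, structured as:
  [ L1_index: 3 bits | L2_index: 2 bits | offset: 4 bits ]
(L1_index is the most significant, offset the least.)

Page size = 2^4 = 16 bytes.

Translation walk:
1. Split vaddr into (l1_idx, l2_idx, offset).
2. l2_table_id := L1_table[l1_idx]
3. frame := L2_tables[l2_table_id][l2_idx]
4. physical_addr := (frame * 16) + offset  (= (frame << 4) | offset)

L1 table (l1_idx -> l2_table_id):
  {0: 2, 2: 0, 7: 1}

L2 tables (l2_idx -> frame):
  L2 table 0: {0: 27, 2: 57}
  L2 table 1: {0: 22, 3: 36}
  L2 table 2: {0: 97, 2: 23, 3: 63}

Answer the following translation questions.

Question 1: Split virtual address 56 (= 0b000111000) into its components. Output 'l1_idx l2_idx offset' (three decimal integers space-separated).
Answer: 0 3 8

Derivation:
vaddr = 56 = 0b000111000
  top 3 bits -> l1_idx = 0
  next 2 bits -> l2_idx = 3
  bottom 4 bits -> offset = 8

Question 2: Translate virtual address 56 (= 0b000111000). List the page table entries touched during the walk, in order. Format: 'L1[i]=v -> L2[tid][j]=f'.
Answer: L1[0]=2 -> L2[2][3]=63

Derivation:
vaddr = 56 = 0b000111000
Split: l1_idx=0, l2_idx=3, offset=8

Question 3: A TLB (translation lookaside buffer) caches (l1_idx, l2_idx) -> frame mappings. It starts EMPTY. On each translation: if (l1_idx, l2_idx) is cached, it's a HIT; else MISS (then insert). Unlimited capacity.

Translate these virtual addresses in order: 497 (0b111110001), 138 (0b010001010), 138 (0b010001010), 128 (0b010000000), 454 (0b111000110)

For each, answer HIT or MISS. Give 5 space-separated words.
Answer: MISS MISS HIT HIT MISS

Derivation:
vaddr=497: (7,3) not in TLB -> MISS, insert
vaddr=138: (2,0) not in TLB -> MISS, insert
vaddr=138: (2,0) in TLB -> HIT
vaddr=128: (2,0) in TLB -> HIT
vaddr=454: (7,0) not in TLB -> MISS, insert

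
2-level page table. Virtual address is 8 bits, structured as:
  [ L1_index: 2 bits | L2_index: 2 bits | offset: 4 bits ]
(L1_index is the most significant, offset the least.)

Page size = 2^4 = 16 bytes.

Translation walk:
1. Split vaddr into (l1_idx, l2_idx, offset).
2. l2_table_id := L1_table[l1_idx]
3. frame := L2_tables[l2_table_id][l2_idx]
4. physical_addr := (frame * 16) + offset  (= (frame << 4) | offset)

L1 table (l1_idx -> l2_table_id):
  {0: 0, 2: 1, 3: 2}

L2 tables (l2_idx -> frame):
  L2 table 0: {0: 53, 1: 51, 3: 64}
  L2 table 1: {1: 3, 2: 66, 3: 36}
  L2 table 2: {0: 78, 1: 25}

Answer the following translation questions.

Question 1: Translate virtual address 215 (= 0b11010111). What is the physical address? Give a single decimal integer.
vaddr = 215 = 0b11010111
Split: l1_idx=3, l2_idx=1, offset=7
L1[3] = 2
L2[2][1] = 25
paddr = 25 * 16 + 7 = 407

Answer: 407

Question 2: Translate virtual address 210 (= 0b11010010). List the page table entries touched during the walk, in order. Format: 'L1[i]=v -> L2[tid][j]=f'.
vaddr = 210 = 0b11010010
Split: l1_idx=3, l2_idx=1, offset=2

Answer: L1[3]=2 -> L2[2][1]=25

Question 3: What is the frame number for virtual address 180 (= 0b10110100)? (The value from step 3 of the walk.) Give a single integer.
Answer: 36

Derivation:
vaddr = 180: l1_idx=2, l2_idx=3
L1[2] = 1; L2[1][3] = 36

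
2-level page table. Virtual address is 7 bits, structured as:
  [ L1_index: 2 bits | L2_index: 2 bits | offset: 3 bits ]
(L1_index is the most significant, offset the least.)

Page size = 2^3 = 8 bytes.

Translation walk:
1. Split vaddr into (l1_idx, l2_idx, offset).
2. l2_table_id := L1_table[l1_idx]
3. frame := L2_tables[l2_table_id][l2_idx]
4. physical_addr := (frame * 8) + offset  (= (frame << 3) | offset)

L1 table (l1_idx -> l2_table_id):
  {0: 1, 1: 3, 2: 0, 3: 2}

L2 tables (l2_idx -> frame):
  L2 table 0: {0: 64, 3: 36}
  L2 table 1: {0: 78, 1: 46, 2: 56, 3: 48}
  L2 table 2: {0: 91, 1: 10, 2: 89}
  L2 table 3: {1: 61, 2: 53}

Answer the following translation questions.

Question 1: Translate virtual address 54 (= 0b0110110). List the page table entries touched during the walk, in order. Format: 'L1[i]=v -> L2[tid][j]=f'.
Answer: L1[1]=3 -> L2[3][2]=53

Derivation:
vaddr = 54 = 0b0110110
Split: l1_idx=1, l2_idx=2, offset=6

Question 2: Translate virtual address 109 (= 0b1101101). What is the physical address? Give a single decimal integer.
vaddr = 109 = 0b1101101
Split: l1_idx=3, l2_idx=1, offset=5
L1[3] = 2
L2[2][1] = 10
paddr = 10 * 8 + 5 = 85

Answer: 85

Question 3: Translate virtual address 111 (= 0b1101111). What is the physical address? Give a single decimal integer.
Answer: 87

Derivation:
vaddr = 111 = 0b1101111
Split: l1_idx=3, l2_idx=1, offset=7
L1[3] = 2
L2[2][1] = 10
paddr = 10 * 8 + 7 = 87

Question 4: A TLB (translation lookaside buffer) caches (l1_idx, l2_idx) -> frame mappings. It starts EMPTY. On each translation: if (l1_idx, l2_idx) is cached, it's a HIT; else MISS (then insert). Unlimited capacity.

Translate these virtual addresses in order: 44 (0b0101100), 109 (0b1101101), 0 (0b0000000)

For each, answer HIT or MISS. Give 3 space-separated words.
Answer: MISS MISS MISS

Derivation:
vaddr=44: (1,1) not in TLB -> MISS, insert
vaddr=109: (3,1) not in TLB -> MISS, insert
vaddr=0: (0,0) not in TLB -> MISS, insert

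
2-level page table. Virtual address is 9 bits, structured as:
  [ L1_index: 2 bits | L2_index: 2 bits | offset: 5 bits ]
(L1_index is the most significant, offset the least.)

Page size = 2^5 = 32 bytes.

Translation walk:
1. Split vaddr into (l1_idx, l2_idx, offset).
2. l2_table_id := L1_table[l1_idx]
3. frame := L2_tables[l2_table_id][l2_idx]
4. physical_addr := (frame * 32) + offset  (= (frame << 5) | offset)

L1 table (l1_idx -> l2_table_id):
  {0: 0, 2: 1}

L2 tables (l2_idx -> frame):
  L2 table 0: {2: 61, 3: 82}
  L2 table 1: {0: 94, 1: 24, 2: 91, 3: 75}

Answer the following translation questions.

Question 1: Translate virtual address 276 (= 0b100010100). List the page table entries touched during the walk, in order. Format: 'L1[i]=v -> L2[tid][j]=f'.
Answer: L1[2]=1 -> L2[1][0]=94

Derivation:
vaddr = 276 = 0b100010100
Split: l1_idx=2, l2_idx=0, offset=20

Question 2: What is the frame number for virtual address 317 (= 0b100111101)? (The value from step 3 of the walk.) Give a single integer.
Answer: 24

Derivation:
vaddr = 317: l1_idx=2, l2_idx=1
L1[2] = 1; L2[1][1] = 24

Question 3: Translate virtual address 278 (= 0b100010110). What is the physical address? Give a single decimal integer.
Answer: 3030

Derivation:
vaddr = 278 = 0b100010110
Split: l1_idx=2, l2_idx=0, offset=22
L1[2] = 1
L2[1][0] = 94
paddr = 94 * 32 + 22 = 3030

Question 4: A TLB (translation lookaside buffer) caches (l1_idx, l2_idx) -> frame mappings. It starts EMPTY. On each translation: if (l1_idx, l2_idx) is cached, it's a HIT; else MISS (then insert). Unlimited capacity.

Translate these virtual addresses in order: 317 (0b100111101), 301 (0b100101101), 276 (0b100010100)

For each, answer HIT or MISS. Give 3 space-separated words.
vaddr=317: (2,1) not in TLB -> MISS, insert
vaddr=301: (2,1) in TLB -> HIT
vaddr=276: (2,0) not in TLB -> MISS, insert

Answer: MISS HIT MISS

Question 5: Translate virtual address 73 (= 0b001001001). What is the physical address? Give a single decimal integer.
vaddr = 73 = 0b001001001
Split: l1_idx=0, l2_idx=2, offset=9
L1[0] = 0
L2[0][2] = 61
paddr = 61 * 32 + 9 = 1961

Answer: 1961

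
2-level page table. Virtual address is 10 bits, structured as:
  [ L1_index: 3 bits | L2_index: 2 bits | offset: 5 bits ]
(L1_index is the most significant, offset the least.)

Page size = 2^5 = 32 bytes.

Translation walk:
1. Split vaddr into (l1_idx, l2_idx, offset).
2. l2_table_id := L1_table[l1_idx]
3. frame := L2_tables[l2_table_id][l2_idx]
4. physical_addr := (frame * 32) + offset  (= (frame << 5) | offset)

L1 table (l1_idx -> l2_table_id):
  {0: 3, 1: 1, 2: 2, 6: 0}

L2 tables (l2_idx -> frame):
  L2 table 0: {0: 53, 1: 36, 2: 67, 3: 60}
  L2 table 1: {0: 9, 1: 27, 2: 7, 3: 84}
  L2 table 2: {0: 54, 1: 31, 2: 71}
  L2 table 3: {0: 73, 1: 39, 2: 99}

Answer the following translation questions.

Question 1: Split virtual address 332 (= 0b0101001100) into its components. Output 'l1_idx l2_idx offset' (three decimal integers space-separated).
vaddr = 332 = 0b0101001100
  top 3 bits -> l1_idx = 2
  next 2 bits -> l2_idx = 2
  bottom 5 bits -> offset = 12

Answer: 2 2 12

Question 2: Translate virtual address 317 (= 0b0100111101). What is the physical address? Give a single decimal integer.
vaddr = 317 = 0b0100111101
Split: l1_idx=2, l2_idx=1, offset=29
L1[2] = 2
L2[2][1] = 31
paddr = 31 * 32 + 29 = 1021

Answer: 1021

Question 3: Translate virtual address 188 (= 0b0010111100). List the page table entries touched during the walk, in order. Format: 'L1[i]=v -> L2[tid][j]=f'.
Answer: L1[1]=1 -> L2[1][1]=27

Derivation:
vaddr = 188 = 0b0010111100
Split: l1_idx=1, l2_idx=1, offset=28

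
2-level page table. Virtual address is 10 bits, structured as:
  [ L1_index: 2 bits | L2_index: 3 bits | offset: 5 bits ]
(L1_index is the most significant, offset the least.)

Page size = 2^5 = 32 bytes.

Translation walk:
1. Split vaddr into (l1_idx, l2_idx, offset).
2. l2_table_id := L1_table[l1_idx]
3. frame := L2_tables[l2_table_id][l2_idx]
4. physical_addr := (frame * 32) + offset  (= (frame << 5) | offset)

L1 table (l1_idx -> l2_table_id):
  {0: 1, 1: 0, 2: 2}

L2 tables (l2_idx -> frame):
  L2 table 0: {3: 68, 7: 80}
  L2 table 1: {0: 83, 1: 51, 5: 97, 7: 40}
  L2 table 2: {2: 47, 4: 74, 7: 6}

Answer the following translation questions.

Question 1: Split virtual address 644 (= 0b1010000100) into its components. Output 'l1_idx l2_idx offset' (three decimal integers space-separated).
vaddr = 644 = 0b1010000100
  top 2 bits -> l1_idx = 2
  next 3 bits -> l2_idx = 4
  bottom 5 bits -> offset = 4

Answer: 2 4 4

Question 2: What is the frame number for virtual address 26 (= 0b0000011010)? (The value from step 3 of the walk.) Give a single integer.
vaddr = 26: l1_idx=0, l2_idx=0
L1[0] = 1; L2[1][0] = 83

Answer: 83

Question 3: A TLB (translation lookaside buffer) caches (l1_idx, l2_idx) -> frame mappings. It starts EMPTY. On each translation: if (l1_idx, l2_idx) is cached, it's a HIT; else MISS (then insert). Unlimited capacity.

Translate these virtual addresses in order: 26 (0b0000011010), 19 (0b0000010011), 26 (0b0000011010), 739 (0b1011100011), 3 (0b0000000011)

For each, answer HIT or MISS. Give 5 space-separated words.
vaddr=26: (0,0) not in TLB -> MISS, insert
vaddr=19: (0,0) in TLB -> HIT
vaddr=26: (0,0) in TLB -> HIT
vaddr=739: (2,7) not in TLB -> MISS, insert
vaddr=3: (0,0) in TLB -> HIT

Answer: MISS HIT HIT MISS HIT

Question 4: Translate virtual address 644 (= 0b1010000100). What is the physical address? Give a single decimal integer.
Answer: 2372

Derivation:
vaddr = 644 = 0b1010000100
Split: l1_idx=2, l2_idx=4, offset=4
L1[2] = 2
L2[2][4] = 74
paddr = 74 * 32 + 4 = 2372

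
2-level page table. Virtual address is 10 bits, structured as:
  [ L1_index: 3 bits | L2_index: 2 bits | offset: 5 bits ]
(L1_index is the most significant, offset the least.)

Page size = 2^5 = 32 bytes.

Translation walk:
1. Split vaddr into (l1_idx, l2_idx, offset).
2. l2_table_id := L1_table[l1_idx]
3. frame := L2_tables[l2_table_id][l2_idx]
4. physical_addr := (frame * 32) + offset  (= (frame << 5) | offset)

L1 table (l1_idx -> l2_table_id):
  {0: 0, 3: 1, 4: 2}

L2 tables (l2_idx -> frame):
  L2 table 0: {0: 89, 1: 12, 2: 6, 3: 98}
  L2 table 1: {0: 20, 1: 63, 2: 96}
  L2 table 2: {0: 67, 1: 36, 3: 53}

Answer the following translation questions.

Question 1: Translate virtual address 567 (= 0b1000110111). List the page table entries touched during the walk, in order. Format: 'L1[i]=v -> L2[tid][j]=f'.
Answer: L1[4]=2 -> L2[2][1]=36

Derivation:
vaddr = 567 = 0b1000110111
Split: l1_idx=4, l2_idx=1, offset=23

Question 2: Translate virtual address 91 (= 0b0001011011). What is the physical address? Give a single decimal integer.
vaddr = 91 = 0b0001011011
Split: l1_idx=0, l2_idx=2, offset=27
L1[0] = 0
L2[0][2] = 6
paddr = 6 * 32 + 27 = 219

Answer: 219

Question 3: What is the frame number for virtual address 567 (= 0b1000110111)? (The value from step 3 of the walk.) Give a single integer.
Answer: 36

Derivation:
vaddr = 567: l1_idx=4, l2_idx=1
L1[4] = 2; L2[2][1] = 36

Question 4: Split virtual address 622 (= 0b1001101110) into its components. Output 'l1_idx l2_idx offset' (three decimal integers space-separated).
Answer: 4 3 14

Derivation:
vaddr = 622 = 0b1001101110
  top 3 bits -> l1_idx = 4
  next 2 bits -> l2_idx = 3
  bottom 5 bits -> offset = 14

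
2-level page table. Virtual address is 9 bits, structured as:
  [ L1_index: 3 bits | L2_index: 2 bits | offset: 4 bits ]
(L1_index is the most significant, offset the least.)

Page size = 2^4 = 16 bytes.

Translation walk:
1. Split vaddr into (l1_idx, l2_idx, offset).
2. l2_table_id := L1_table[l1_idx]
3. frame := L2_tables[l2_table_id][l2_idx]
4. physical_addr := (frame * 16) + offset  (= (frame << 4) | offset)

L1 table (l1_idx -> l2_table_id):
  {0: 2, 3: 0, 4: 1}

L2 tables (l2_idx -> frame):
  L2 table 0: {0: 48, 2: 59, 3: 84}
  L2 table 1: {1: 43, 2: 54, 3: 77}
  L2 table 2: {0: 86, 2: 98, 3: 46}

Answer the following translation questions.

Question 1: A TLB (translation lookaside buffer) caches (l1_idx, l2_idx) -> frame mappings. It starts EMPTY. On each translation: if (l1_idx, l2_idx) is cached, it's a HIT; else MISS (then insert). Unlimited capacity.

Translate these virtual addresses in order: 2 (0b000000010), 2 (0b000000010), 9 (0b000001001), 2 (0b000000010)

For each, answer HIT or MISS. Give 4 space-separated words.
Answer: MISS HIT HIT HIT

Derivation:
vaddr=2: (0,0) not in TLB -> MISS, insert
vaddr=2: (0,0) in TLB -> HIT
vaddr=9: (0,0) in TLB -> HIT
vaddr=2: (0,0) in TLB -> HIT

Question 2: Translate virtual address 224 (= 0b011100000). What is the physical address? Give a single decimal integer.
Answer: 944

Derivation:
vaddr = 224 = 0b011100000
Split: l1_idx=3, l2_idx=2, offset=0
L1[3] = 0
L2[0][2] = 59
paddr = 59 * 16 + 0 = 944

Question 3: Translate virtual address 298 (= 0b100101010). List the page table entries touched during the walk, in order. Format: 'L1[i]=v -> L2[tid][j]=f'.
Answer: L1[4]=1 -> L2[1][2]=54

Derivation:
vaddr = 298 = 0b100101010
Split: l1_idx=4, l2_idx=2, offset=10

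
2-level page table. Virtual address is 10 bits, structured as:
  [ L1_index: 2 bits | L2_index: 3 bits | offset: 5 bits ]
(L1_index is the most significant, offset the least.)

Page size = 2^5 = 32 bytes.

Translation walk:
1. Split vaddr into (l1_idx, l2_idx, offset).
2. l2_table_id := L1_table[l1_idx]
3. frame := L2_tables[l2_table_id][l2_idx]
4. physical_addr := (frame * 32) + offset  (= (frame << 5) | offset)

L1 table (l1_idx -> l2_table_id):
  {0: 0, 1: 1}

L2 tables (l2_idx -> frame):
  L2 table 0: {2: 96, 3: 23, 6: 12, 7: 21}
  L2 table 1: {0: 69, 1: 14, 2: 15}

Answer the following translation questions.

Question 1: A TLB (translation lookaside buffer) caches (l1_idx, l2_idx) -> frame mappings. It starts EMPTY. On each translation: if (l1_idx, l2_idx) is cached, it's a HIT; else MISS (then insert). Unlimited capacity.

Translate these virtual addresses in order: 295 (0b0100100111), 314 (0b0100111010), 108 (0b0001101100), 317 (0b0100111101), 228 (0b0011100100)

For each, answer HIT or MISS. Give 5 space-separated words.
vaddr=295: (1,1) not in TLB -> MISS, insert
vaddr=314: (1,1) in TLB -> HIT
vaddr=108: (0,3) not in TLB -> MISS, insert
vaddr=317: (1,1) in TLB -> HIT
vaddr=228: (0,7) not in TLB -> MISS, insert

Answer: MISS HIT MISS HIT MISS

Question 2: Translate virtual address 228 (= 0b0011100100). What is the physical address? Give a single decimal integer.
vaddr = 228 = 0b0011100100
Split: l1_idx=0, l2_idx=7, offset=4
L1[0] = 0
L2[0][7] = 21
paddr = 21 * 32 + 4 = 676

Answer: 676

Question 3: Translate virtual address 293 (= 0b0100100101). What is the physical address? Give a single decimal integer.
Answer: 453

Derivation:
vaddr = 293 = 0b0100100101
Split: l1_idx=1, l2_idx=1, offset=5
L1[1] = 1
L2[1][1] = 14
paddr = 14 * 32 + 5 = 453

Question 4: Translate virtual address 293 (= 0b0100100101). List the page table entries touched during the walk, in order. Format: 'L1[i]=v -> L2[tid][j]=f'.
vaddr = 293 = 0b0100100101
Split: l1_idx=1, l2_idx=1, offset=5

Answer: L1[1]=1 -> L2[1][1]=14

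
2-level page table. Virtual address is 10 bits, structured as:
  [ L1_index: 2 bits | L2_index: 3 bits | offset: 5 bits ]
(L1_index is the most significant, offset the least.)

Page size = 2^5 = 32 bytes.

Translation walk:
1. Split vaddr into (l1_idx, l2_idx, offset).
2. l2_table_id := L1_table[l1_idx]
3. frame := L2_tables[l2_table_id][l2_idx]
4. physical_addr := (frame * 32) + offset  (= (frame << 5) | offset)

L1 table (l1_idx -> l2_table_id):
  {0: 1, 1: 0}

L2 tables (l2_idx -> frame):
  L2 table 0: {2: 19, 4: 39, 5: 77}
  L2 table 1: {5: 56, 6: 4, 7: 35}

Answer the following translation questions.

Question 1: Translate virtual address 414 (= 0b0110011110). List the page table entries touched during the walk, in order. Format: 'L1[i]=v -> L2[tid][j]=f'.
Answer: L1[1]=0 -> L2[0][4]=39

Derivation:
vaddr = 414 = 0b0110011110
Split: l1_idx=1, l2_idx=4, offset=30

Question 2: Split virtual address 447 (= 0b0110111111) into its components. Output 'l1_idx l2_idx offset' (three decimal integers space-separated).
vaddr = 447 = 0b0110111111
  top 2 bits -> l1_idx = 1
  next 3 bits -> l2_idx = 5
  bottom 5 bits -> offset = 31

Answer: 1 5 31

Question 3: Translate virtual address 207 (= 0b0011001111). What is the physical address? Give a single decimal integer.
vaddr = 207 = 0b0011001111
Split: l1_idx=0, l2_idx=6, offset=15
L1[0] = 1
L2[1][6] = 4
paddr = 4 * 32 + 15 = 143

Answer: 143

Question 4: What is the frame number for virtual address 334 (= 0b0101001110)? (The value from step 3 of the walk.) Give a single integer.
vaddr = 334: l1_idx=1, l2_idx=2
L1[1] = 0; L2[0][2] = 19

Answer: 19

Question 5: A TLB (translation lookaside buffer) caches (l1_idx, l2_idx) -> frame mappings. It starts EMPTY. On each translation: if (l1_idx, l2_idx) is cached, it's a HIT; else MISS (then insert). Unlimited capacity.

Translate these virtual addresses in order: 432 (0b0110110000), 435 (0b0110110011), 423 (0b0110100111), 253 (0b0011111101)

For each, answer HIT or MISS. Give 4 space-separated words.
Answer: MISS HIT HIT MISS

Derivation:
vaddr=432: (1,5) not in TLB -> MISS, insert
vaddr=435: (1,5) in TLB -> HIT
vaddr=423: (1,5) in TLB -> HIT
vaddr=253: (0,7) not in TLB -> MISS, insert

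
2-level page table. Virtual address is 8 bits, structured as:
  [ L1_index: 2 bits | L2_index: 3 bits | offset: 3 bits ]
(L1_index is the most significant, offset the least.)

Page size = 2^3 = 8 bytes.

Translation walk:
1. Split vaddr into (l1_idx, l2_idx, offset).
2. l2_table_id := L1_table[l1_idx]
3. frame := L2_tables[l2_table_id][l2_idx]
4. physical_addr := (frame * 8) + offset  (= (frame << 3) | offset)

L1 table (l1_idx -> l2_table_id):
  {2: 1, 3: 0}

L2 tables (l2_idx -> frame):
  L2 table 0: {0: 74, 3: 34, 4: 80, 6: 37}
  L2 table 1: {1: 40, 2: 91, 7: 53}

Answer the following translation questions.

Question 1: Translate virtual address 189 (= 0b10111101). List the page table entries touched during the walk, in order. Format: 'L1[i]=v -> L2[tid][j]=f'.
vaddr = 189 = 0b10111101
Split: l1_idx=2, l2_idx=7, offset=5

Answer: L1[2]=1 -> L2[1][7]=53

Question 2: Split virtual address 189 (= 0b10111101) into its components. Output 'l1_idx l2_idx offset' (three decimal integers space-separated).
vaddr = 189 = 0b10111101
  top 2 bits -> l1_idx = 2
  next 3 bits -> l2_idx = 7
  bottom 3 bits -> offset = 5

Answer: 2 7 5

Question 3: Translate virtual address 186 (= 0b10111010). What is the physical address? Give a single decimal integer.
vaddr = 186 = 0b10111010
Split: l1_idx=2, l2_idx=7, offset=2
L1[2] = 1
L2[1][7] = 53
paddr = 53 * 8 + 2 = 426

Answer: 426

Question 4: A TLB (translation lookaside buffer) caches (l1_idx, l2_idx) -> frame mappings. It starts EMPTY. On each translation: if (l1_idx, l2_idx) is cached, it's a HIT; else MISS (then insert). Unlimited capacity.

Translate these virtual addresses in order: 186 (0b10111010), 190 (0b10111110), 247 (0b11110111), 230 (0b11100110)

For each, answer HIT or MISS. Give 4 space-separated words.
Answer: MISS HIT MISS MISS

Derivation:
vaddr=186: (2,7) not in TLB -> MISS, insert
vaddr=190: (2,7) in TLB -> HIT
vaddr=247: (3,6) not in TLB -> MISS, insert
vaddr=230: (3,4) not in TLB -> MISS, insert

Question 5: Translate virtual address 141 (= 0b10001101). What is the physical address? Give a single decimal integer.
Answer: 325

Derivation:
vaddr = 141 = 0b10001101
Split: l1_idx=2, l2_idx=1, offset=5
L1[2] = 1
L2[1][1] = 40
paddr = 40 * 8 + 5 = 325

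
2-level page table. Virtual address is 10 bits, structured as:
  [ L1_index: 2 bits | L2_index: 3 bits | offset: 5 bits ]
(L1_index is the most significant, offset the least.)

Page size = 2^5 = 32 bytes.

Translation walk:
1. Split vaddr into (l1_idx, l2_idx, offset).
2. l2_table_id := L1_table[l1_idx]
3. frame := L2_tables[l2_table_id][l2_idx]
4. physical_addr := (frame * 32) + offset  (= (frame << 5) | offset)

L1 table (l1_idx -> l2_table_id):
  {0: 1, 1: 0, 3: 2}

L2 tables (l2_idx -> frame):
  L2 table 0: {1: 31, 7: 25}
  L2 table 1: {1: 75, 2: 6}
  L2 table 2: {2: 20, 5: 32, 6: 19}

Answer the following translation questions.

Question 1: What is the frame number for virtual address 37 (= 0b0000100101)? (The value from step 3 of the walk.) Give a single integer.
vaddr = 37: l1_idx=0, l2_idx=1
L1[0] = 1; L2[1][1] = 75

Answer: 75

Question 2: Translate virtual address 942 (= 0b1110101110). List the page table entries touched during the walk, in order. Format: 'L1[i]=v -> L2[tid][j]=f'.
Answer: L1[3]=2 -> L2[2][5]=32

Derivation:
vaddr = 942 = 0b1110101110
Split: l1_idx=3, l2_idx=5, offset=14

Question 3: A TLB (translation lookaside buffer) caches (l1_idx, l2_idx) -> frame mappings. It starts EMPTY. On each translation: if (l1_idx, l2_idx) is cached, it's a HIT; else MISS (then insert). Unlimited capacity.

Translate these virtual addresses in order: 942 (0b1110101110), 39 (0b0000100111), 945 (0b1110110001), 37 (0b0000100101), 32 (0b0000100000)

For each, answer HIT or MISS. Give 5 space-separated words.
Answer: MISS MISS HIT HIT HIT

Derivation:
vaddr=942: (3,5) not in TLB -> MISS, insert
vaddr=39: (0,1) not in TLB -> MISS, insert
vaddr=945: (3,5) in TLB -> HIT
vaddr=37: (0,1) in TLB -> HIT
vaddr=32: (0,1) in TLB -> HIT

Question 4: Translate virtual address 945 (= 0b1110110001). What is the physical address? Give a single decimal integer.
Answer: 1041

Derivation:
vaddr = 945 = 0b1110110001
Split: l1_idx=3, l2_idx=5, offset=17
L1[3] = 2
L2[2][5] = 32
paddr = 32 * 32 + 17 = 1041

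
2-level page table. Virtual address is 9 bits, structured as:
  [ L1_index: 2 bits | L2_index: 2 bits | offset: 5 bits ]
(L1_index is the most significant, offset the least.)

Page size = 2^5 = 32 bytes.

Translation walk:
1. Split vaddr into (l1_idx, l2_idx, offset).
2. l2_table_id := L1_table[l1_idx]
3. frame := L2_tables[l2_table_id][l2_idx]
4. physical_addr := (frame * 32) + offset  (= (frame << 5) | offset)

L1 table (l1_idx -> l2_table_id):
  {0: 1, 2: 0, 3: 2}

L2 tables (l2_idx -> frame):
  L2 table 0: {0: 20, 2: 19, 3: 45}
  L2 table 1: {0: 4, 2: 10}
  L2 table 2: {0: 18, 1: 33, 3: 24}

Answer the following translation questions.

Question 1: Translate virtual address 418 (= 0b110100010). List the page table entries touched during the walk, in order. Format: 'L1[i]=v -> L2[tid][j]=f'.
vaddr = 418 = 0b110100010
Split: l1_idx=3, l2_idx=1, offset=2

Answer: L1[3]=2 -> L2[2][1]=33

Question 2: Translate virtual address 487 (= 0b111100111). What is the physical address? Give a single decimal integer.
vaddr = 487 = 0b111100111
Split: l1_idx=3, l2_idx=3, offset=7
L1[3] = 2
L2[2][3] = 24
paddr = 24 * 32 + 7 = 775

Answer: 775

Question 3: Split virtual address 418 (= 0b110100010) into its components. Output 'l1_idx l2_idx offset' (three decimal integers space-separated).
Answer: 3 1 2

Derivation:
vaddr = 418 = 0b110100010
  top 2 bits -> l1_idx = 3
  next 2 bits -> l2_idx = 1
  bottom 5 bits -> offset = 2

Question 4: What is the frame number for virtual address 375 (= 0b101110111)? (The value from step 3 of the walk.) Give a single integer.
vaddr = 375: l1_idx=2, l2_idx=3
L1[2] = 0; L2[0][3] = 45

Answer: 45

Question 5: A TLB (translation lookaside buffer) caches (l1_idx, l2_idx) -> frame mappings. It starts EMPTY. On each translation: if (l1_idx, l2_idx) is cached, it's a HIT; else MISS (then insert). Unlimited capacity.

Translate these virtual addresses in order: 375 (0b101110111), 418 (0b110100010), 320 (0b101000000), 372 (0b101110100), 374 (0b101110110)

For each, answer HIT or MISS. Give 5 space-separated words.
vaddr=375: (2,3) not in TLB -> MISS, insert
vaddr=418: (3,1) not in TLB -> MISS, insert
vaddr=320: (2,2) not in TLB -> MISS, insert
vaddr=372: (2,3) in TLB -> HIT
vaddr=374: (2,3) in TLB -> HIT

Answer: MISS MISS MISS HIT HIT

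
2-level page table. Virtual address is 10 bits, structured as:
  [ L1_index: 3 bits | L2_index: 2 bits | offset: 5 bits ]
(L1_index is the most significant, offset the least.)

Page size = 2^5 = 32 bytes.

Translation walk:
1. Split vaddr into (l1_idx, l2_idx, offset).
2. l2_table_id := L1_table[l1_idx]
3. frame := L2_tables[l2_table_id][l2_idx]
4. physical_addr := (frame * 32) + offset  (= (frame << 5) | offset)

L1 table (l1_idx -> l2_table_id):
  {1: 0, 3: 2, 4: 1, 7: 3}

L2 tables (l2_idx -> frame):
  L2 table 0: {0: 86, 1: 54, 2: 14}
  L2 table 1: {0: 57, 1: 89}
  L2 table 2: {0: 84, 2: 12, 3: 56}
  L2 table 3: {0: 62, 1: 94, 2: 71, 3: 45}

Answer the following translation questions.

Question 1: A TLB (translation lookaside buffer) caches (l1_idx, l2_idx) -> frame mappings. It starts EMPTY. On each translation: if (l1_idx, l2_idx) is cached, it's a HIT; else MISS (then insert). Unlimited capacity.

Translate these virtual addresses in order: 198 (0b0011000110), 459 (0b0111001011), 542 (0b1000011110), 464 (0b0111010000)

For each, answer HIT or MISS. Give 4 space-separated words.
vaddr=198: (1,2) not in TLB -> MISS, insert
vaddr=459: (3,2) not in TLB -> MISS, insert
vaddr=542: (4,0) not in TLB -> MISS, insert
vaddr=464: (3,2) in TLB -> HIT

Answer: MISS MISS MISS HIT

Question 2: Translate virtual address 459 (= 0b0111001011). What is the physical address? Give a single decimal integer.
Answer: 395

Derivation:
vaddr = 459 = 0b0111001011
Split: l1_idx=3, l2_idx=2, offset=11
L1[3] = 2
L2[2][2] = 12
paddr = 12 * 32 + 11 = 395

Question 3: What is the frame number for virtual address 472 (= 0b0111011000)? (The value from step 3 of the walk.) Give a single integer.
Answer: 12

Derivation:
vaddr = 472: l1_idx=3, l2_idx=2
L1[3] = 2; L2[2][2] = 12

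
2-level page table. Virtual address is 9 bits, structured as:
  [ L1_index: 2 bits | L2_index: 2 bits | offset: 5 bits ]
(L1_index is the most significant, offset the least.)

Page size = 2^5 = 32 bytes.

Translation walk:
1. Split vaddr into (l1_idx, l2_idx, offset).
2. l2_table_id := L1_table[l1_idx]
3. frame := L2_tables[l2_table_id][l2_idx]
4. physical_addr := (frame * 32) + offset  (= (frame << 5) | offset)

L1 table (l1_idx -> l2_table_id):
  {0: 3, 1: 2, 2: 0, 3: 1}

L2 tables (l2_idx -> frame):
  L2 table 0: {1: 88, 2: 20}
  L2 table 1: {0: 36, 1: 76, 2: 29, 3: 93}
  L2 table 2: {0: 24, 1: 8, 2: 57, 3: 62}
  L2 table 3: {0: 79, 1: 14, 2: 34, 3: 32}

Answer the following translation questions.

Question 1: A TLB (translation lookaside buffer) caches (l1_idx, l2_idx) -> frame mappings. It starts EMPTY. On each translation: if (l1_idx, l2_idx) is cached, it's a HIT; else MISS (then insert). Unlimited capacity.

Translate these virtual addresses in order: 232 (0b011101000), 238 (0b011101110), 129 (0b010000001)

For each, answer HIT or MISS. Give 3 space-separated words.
vaddr=232: (1,3) not in TLB -> MISS, insert
vaddr=238: (1,3) in TLB -> HIT
vaddr=129: (1,0) not in TLB -> MISS, insert

Answer: MISS HIT MISS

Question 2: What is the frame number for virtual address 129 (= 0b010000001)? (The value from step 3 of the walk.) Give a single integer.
Answer: 24

Derivation:
vaddr = 129: l1_idx=1, l2_idx=0
L1[1] = 2; L2[2][0] = 24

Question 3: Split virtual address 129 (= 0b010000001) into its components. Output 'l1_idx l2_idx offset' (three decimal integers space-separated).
Answer: 1 0 1

Derivation:
vaddr = 129 = 0b010000001
  top 2 bits -> l1_idx = 1
  next 2 bits -> l2_idx = 0
  bottom 5 bits -> offset = 1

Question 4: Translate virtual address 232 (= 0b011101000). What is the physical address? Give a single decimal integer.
vaddr = 232 = 0b011101000
Split: l1_idx=1, l2_idx=3, offset=8
L1[1] = 2
L2[2][3] = 62
paddr = 62 * 32 + 8 = 1992

Answer: 1992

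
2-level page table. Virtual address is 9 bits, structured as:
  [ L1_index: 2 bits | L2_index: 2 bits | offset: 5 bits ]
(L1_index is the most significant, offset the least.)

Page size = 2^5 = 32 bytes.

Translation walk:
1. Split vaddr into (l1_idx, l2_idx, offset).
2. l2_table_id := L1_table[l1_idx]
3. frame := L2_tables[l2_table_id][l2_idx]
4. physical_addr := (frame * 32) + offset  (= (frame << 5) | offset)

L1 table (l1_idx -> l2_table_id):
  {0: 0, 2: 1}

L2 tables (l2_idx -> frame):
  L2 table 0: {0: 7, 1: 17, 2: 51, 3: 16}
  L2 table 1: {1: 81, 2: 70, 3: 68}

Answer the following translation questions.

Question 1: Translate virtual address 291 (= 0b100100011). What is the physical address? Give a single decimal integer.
vaddr = 291 = 0b100100011
Split: l1_idx=2, l2_idx=1, offset=3
L1[2] = 1
L2[1][1] = 81
paddr = 81 * 32 + 3 = 2595

Answer: 2595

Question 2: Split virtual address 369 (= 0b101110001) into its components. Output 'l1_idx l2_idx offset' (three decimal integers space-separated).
vaddr = 369 = 0b101110001
  top 2 bits -> l1_idx = 2
  next 2 bits -> l2_idx = 3
  bottom 5 bits -> offset = 17

Answer: 2 3 17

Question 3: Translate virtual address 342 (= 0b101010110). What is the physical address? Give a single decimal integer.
vaddr = 342 = 0b101010110
Split: l1_idx=2, l2_idx=2, offset=22
L1[2] = 1
L2[1][2] = 70
paddr = 70 * 32 + 22 = 2262

Answer: 2262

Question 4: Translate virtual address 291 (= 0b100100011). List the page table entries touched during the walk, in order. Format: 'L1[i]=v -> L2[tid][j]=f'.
vaddr = 291 = 0b100100011
Split: l1_idx=2, l2_idx=1, offset=3

Answer: L1[2]=1 -> L2[1][1]=81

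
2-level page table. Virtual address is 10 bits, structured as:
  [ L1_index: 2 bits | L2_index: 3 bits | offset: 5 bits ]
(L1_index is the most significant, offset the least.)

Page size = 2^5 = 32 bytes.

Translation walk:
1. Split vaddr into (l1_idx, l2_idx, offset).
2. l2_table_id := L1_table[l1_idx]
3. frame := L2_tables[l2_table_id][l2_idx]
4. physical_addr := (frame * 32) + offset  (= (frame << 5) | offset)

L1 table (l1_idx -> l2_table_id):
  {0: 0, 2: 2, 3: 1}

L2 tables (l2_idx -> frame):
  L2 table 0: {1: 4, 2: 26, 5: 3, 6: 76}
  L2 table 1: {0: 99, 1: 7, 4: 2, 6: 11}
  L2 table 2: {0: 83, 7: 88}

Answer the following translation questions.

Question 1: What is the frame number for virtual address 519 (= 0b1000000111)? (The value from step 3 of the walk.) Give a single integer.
vaddr = 519: l1_idx=2, l2_idx=0
L1[2] = 2; L2[2][0] = 83

Answer: 83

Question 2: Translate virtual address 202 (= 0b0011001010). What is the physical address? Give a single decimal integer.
Answer: 2442

Derivation:
vaddr = 202 = 0b0011001010
Split: l1_idx=0, l2_idx=6, offset=10
L1[0] = 0
L2[0][6] = 76
paddr = 76 * 32 + 10 = 2442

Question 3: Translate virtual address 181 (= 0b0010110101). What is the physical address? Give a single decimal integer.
vaddr = 181 = 0b0010110101
Split: l1_idx=0, l2_idx=5, offset=21
L1[0] = 0
L2[0][5] = 3
paddr = 3 * 32 + 21 = 117

Answer: 117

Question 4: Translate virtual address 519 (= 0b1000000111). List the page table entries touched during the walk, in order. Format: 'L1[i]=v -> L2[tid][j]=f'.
vaddr = 519 = 0b1000000111
Split: l1_idx=2, l2_idx=0, offset=7

Answer: L1[2]=2 -> L2[2][0]=83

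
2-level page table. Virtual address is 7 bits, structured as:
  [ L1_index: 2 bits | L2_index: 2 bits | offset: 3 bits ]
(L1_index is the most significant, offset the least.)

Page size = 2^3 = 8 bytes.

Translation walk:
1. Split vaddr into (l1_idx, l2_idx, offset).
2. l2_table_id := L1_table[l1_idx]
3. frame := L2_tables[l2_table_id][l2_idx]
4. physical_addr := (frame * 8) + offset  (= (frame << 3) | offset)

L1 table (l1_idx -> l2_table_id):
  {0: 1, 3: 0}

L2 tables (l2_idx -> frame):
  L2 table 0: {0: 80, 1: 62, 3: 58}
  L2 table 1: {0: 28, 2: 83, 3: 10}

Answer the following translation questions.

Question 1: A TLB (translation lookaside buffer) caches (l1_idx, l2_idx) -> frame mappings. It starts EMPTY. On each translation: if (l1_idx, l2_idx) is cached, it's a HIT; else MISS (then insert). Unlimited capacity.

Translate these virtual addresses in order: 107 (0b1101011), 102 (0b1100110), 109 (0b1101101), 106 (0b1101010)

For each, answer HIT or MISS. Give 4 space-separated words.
Answer: MISS MISS HIT HIT

Derivation:
vaddr=107: (3,1) not in TLB -> MISS, insert
vaddr=102: (3,0) not in TLB -> MISS, insert
vaddr=109: (3,1) in TLB -> HIT
vaddr=106: (3,1) in TLB -> HIT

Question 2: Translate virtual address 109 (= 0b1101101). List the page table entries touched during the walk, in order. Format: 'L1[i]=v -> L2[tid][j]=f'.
vaddr = 109 = 0b1101101
Split: l1_idx=3, l2_idx=1, offset=5

Answer: L1[3]=0 -> L2[0][1]=62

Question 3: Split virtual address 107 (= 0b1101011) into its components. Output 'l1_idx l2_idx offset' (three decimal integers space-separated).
vaddr = 107 = 0b1101011
  top 2 bits -> l1_idx = 3
  next 2 bits -> l2_idx = 1
  bottom 3 bits -> offset = 3

Answer: 3 1 3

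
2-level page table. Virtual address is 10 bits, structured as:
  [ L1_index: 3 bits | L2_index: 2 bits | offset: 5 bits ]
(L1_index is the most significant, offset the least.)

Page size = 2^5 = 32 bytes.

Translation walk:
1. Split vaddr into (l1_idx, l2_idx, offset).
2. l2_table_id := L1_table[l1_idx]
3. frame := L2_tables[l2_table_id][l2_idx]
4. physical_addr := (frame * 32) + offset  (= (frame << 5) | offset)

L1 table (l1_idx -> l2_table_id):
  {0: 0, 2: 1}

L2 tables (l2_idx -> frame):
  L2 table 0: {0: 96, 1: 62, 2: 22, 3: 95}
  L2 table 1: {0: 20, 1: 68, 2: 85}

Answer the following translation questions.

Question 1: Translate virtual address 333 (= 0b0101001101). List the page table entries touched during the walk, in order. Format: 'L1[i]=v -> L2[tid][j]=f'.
Answer: L1[2]=1 -> L2[1][2]=85

Derivation:
vaddr = 333 = 0b0101001101
Split: l1_idx=2, l2_idx=2, offset=13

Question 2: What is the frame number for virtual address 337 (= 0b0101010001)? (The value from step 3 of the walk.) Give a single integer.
Answer: 85

Derivation:
vaddr = 337: l1_idx=2, l2_idx=2
L1[2] = 1; L2[1][2] = 85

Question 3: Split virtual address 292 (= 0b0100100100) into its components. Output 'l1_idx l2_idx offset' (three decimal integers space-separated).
vaddr = 292 = 0b0100100100
  top 3 bits -> l1_idx = 2
  next 2 bits -> l2_idx = 1
  bottom 5 bits -> offset = 4

Answer: 2 1 4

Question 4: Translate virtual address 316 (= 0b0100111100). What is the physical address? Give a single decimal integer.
vaddr = 316 = 0b0100111100
Split: l1_idx=2, l2_idx=1, offset=28
L1[2] = 1
L2[1][1] = 68
paddr = 68 * 32 + 28 = 2204

Answer: 2204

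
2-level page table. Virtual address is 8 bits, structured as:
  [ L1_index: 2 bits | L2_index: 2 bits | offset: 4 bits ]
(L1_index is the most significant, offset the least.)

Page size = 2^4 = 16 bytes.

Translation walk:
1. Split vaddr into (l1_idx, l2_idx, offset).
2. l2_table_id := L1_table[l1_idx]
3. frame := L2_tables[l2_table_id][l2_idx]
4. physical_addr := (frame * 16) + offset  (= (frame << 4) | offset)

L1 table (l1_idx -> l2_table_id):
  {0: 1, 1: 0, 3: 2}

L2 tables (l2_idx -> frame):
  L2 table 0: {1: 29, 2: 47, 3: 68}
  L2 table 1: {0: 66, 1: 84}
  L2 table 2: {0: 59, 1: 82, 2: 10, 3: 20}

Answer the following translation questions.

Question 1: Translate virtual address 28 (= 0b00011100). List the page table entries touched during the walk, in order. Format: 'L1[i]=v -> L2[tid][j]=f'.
Answer: L1[0]=1 -> L2[1][1]=84

Derivation:
vaddr = 28 = 0b00011100
Split: l1_idx=0, l2_idx=1, offset=12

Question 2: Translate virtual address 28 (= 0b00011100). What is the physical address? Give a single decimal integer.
Answer: 1356

Derivation:
vaddr = 28 = 0b00011100
Split: l1_idx=0, l2_idx=1, offset=12
L1[0] = 1
L2[1][1] = 84
paddr = 84 * 16 + 12 = 1356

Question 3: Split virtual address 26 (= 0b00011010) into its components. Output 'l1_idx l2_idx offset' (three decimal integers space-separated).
Answer: 0 1 10

Derivation:
vaddr = 26 = 0b00011010
  top 2 bits -> l1_idx = 0
  next 2 bits -> l2_idx = 1
  bottom 4 bits -> offset = 10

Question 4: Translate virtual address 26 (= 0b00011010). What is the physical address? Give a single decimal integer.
vaddr = 26 = 0b00011010
Split: l1_idx=0, l2_idx=1, offset=10
L1[0] = 1
L2[1][1] = 84
paddr = 84 * 16 + 10 = 1354

Answer: 1354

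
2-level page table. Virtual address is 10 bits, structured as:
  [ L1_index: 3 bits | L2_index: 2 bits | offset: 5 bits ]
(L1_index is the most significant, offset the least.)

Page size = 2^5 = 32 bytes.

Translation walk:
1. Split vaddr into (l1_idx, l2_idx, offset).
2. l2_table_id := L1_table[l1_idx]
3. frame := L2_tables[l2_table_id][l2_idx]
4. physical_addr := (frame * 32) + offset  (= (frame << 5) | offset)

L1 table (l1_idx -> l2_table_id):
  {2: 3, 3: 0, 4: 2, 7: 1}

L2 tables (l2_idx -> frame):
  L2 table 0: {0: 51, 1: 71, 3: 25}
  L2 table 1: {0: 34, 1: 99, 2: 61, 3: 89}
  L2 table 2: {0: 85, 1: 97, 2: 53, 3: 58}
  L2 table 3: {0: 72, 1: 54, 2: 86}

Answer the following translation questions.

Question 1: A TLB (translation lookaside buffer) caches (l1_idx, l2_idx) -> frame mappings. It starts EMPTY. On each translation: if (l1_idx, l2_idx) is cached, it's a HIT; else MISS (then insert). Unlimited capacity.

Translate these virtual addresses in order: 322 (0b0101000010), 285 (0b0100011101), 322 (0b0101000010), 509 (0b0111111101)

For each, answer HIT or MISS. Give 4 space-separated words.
Answer: MISS MISS HIT MISS

Derivation:
vaddr=322: (2,2) not in TLB -> MISS, insert
vaddr=285: (2,0) not in TLB -> MISS, insert
vaddr=322: (2,2) in TLB -> HIT
vaddr=509: (3,3) not in TLB -> MISS, insert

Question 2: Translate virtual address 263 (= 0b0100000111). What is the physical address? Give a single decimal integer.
Answer: 2311

Derivation:
vaddr = 263 = 0b0100000111
Split: l1_idx=2, l2_idx=0, offset=7
L1[2] = 3
L2[3][0] = 72
paddr = 72 * 32 + 7 = 2311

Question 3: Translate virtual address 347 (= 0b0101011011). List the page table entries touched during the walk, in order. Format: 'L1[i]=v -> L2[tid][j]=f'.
vaddr = 347 = 0b0101011011
Split: l1_idx=2, l2_idx=2, offset=27

Answer: L1[2]=3 -> L2[3][2]=86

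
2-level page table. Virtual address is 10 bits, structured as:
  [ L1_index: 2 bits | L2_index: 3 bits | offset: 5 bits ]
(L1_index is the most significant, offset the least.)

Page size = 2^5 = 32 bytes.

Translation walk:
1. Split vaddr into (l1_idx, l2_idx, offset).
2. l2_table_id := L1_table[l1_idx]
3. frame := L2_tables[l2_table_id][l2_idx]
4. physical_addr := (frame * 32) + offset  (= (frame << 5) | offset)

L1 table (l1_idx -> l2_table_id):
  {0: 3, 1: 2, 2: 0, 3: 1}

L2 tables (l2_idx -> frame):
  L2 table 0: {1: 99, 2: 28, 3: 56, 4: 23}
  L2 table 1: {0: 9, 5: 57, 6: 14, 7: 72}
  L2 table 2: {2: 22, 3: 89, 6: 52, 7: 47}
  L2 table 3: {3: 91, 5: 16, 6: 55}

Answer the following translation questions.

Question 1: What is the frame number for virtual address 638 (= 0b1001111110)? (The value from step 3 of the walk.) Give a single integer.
Answer: 56

Derivation:
vaddr = 638: l1_idx=2, l2_idx=3
L1[2] = 0; L2[0][3] = 56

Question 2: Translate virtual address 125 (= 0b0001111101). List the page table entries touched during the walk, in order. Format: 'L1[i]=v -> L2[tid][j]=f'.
Answer: L1[0]=3 -> L2[3][3]=91

Derivation:
vaddr = 125 = 0b0001111101
Split: l1_idx=0, l2_idx=3, offset=29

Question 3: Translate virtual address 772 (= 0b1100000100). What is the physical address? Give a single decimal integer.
Answer: 292

Derivation:
vaddr = 772 = 0b1100000100
Split: l1_idx=3, l2_idx=0, offset=4
L1[3] = 1
L2[1][0] = 9
paddr = 9 * 32 + 4 = 292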